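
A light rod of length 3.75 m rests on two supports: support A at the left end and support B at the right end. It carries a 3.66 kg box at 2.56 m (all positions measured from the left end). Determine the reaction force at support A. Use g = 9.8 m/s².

Choose support B as the axis so its reaction then has zero moment arm.
Box: 3.66 × 9.8 = 35.87 N down at 2.56 m → arm 1.19 m, τ = 35.87 × 1.19 = 42.69 N·m counterclockwise.
Net load moment about support B = 42.69 N·m counterclockwise.
Reaction R at support A is upward at 0 m, arm 3.75 m → moment R × 3.75 clockwise.
Στ = 0 ⇒ R × 3.75 = 42.69 ⇒ R = 11.4 N.

R_A ≈ 11.4 N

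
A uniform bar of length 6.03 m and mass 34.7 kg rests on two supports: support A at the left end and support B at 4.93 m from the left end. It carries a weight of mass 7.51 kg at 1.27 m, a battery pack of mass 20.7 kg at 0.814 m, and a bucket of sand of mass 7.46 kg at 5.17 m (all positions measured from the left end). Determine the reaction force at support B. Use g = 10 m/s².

Taking torques about support A:
Beam weight: 34.7 × 10 = 347 N down at 3.015 m → arm 3.015 m, τ = 347 × 3.015 = 1046 N·m clockwise.
Weight: 7.51 × 10 = 75.1 N down at 1.27 m → arm 1.27 m, τ = 75.1 × 1.27 = 95.38 N·m clockwise.
Battery pack: 20.7 × 10 = 207 N down at 0.814 m → arm 0.814 m, τ = 207 × 0.814 = 168.5 N·m clockwise.
Bucket of sand: 7.46 × 10 = 74.6 N down at 5.17 m → arm 5.17 m, τ = 74.6 × 5.17 = 385.7 N·m clockwise.
Net load moment about support A = 1696 N·m clockwise.
Reaction R at support B is upward at 4.93 m, arm 4.93 m → moment R × 4.93 counterclockwise.
Setting net torque to zero: R × 4.93 = 1696 → R = 344 N.

R_B ≈ 344 N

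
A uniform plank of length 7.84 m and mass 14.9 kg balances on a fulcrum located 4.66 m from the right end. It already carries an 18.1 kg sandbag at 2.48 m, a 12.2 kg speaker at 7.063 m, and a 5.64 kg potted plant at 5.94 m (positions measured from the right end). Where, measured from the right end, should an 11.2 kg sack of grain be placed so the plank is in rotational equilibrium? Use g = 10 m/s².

Choose the fulcrum (at 4.66 m from the right end) as the axis so the support reaction has zero arm there.
Beam weight: 14.9 × 10 = 149 N down at 3.92 m → arm 0.74 m, τ = 149 × 0.74 = 110.3 N·m clockwise.
Sandbag: 18.1 × 10 = 181 N down at 2.48 m → arm 2.18 m, τ = 181 × 2.18 = 394.6 N·m clockwise.
Speaker: 12.2 × 10 = 122 N down at 7.063 m → arm 2.403 m, τ = 122 × 2.403 = 293.2 N·m counterclockwise.
Potted plant: 5.64 × 10 = 56.4 N down at 5.94 m → arm 1.28 m, τ = 56.4 × 1.28 = 72.19 N·m counterclockwise.
Net moment of existing loads = 139.5 N·m clockwise.
The sack of grain weighs 11.2 × 10 = 112 N and must supply an equal counterclockwise moment, so its lever arm about the fulcrum is 139.5 / 112 = 1.25 m.
That puts it at 4.66 + 1.25 = 5.91 m from the right end.

x ≈ 5.91 m from the right end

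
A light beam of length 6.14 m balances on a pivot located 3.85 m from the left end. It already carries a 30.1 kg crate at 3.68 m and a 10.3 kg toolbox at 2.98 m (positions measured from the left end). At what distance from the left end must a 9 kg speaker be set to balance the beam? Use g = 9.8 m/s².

x ≈ 5.41 m from the left end

About the pivot (at 3.85 m from the left end):
Crate: 30.1 × 9.8 = 295 N down at 3.68 m → arm 0.17 m, τ = 295 × 0.17 = 50.15 N·m counterclockwise.
Toolbox: 10.3 × 9.8 = 100.9 N down at 2.98 m → arm 0.87 m, τ = 100.9 × 0.87 = 87.78 N·m counterclockwise.
Net moment of existing loads = 137.9 N·m counterclockwise.
The speaker weighs 9 × 9.8 = 88.2 N and must supply an equal clockwise moment, so its lever arm about the pivot is 137.9 / 88.2 = 1.56 m.
That puts it at 3.85 + 1.56 = 5.41 m from the left end.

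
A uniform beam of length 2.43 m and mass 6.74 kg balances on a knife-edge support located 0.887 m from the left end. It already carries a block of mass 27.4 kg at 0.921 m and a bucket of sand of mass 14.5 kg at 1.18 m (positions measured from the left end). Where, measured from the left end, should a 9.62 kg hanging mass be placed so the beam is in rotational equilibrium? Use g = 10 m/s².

x ≈ 0.119 m from the left end

Taking torques about the knife-edge support (at 0.887 m from the left end):
Beam weight: 6.74 × 10 = 67.4 N down at 1.215 m → arm 0.328 m, τ = 67.4 × 0.328 = 22.11 N·m clockwise.
Block: 27.4 × 10 = 274 N down at 0.921 m → arm 0.034 m, τ = 274 × 0.034 = 9.316 N·m clockwise.
Bucket of sand: 14.5 × 10 = 145 N down at 1.18 m → arm 0.293 m, τ = 145 × 0.293 = 42.48 N·m clockwise.
Net moment of existing loads = 73.91 N·m clockwise.
The hanging mass weighs 9.62 × 10 = 96.2 N and must supply an equal counterclockwise moment, so its lever arm about the knife-edge support is 73.91 / 96.2 = 0.768 m.
That puts it at 0.887 − 0.768 = 0.119 m from the left end.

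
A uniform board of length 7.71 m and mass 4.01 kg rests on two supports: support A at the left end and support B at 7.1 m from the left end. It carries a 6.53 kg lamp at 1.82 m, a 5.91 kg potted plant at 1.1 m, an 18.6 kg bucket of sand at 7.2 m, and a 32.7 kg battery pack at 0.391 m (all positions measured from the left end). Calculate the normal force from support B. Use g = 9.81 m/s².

Taking torques about support A:
Beam weight: 4.01 × 9.81 = 39.34 N down at 3.855 m → arm 3.855 m, τ = 39.34 × 3.855 = 151.7 N·m clockwise.
Lamp: 6.53 × 9.81 = 64.06 N down at 1.82 m → arm 1.82 m, τ = 64.06 × 1.82 = 116.6 N·m clockwise.
Potted plant: 5.91 × 9.81 = 57.98 N down at 1.1 m → arm 1.1 m, τ = 57.98 × 1.1 = 63.78 N·m clockwise.
Bucket of sand: 18.6 × 9.81 = 182.5 N down at 7.2 m → arm 7.2 m, τ = 182.5 × 7.2 = 1314 N·m clockwise.
Battery pack: 32.7 × 9.81 = 320.8 N down at 0.391 m → arm 0.391 m, τ = 320.8 × 0.391 = 125.4 N·m clockwise.
Net load moment about support A = 1771 N·m clockwise.
Reaction R at support B is upward at 7.1 m, arm 7.1 m → moment R × 7.1 counterclockwise.
Στ = 0 ⇒ R × 7.1 = 1771 ⇒ R = 249 N.

R_B ≈ 249 N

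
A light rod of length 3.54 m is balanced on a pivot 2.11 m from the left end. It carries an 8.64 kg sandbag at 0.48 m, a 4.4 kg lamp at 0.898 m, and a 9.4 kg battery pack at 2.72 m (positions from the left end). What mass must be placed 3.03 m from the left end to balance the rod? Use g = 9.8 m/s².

m ≈ 14.9 kg

Choose the pivot (at 2.11 m from the left end) as the axis so the support reaction has zero arm there.
Sandbag: 8.64 × 9.8 = 84.67 N down at 0.48 m → arm 1.63 m, τ = 84.67 × 1.63 = 138 N·m counterclockwise.
Lamp: 4.4 × 9.8 = 43.12 N down at 0.898 m → arm 1.212 m, τ = 43.12 × 1.212 = 52.26 N·m counterclockwise.
Battery pack: 9.4 × 9.8 = 92.12 N down at 2.72 m → arm 0.61 m, τ = 92.12 × 0.61 = 56.19 N·m clockwise.
Net moment of known loads = 134.1 N·m counterclockwise.
An unknown mass m at 3.03 m has arm 0.92 m; its moment is m·g·0.92 clockwise.
Balancing moments: m × 9.8 × 0.92 = 134.1, giving m = 134.1 / (9.8 × 0.92) = 14.9 kg.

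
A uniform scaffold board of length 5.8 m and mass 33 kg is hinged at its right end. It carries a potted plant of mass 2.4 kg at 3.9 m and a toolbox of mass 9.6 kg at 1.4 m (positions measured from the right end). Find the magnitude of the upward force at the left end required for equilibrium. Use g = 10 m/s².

Sum moments about the right end (the unknown pivot reaction has zero arm there).
Beam weight: 33 × 10 = 330 N down at 2.9 m → arm 2.9 m, τ = 330 × 2.9 = 957 N·m counterclockwise.
Potted plant: 2.4 × 10 = 24 N down at 3.9 m → arm 3.9 m, τ = 24 × 3.9 = 93.6 N·m counterclockwise.
Toolbox: 9.6 × 10 = 96 N down at 1.4 m → arm 1.4 m, τ = 96 × 1.4 = 134.4 N·m counterclockwise.
Net moment of the loads = 1185 N·m counterclockwise.
The upward force F acts at the left end, arm 5.8 m, giving F × 5.8 clockwise.
For rotational equilibrium, F × 5.8 = 1185, so F = 1185 / 5.8 = 204 N.

F ≈ 204 N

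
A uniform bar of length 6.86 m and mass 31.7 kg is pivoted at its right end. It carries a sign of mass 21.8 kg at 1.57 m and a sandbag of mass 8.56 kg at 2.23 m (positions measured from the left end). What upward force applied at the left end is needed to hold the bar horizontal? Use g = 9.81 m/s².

F ≈ 377 N

Sum moments about the right end (the unknown pivot reaction has zero arm there).
Beam weight: 31.7 × 9.81 = 311 N down at 3.43 m → arm 3.43 m, τ = 311 × 3.43 = 1067 N·m counterclockwise.
Sign: 21.8 × 9.81 = 213.9 N down at 1.57 m → arm 5.29 m, τ = 213.9 × 5.29 = 1132 N·m counterclockwise.
Sandbag: 8.56 × 9.81 = 83.97 N down at 2.23 m → arm 4.63 m, τ = 83.97 × 4.63 = 388.8 N·m counterclockwise.
Net moment of the loads = 2588 N·m counterclockwise.
The upward force F acts at the left end, arm 6.86 m, giving F × 6.86 clockwise.
For rotational equilibrium, F × 6.86 = 2588, so F = 2588 / 6.86 = 377 N.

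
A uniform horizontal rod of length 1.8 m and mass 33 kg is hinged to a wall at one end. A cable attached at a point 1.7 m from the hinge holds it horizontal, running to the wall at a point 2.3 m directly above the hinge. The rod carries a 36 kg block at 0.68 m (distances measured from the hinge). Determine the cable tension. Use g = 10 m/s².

T ≈ 396 N

Take moments about the hinge.
Beam weight: 33 × 10 = 330 N down at 0.9 m → arm 0.9 m, τ = 330 × 0.9 = 297 N·m clockwise.
Block: 36 × 10 = 360 N down at 0.68 m → arm 0.68 m, τ = 360 × 0.68 = 244.8 N·m clockwise.
Total clockwise load moment = 541.8 N·m.
The cable tension T acts at 1.7 m; only its component perpendicular to the rod, T sinθ, produces torque. sinθ = h/√(h²+d²) = 2.3/√(2.3²+1.7²) = 0.8042.
Balancing moments: T × 1.7 × 0.8042 = 541.8, giving T = 541.8 / 1.367 = 396 N.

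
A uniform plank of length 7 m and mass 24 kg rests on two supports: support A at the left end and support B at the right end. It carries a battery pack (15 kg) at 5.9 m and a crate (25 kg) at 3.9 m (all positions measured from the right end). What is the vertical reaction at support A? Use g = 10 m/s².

R_A ≈ 386 N

Choose support B as the axis so its reaction then has zero moment arm.
Beam weight: 24 × 10 = 240 N down at 3.5 m → arm 3.5 m, τ = 240 × 3.5 = 840 N·m counterclockwise.
Battery pack: 15 × 10 = 150 N down at 5.9 m → arm 5.9 m, τ = 150 × 5.9 = 885 N·m counterclockwise.
Crate: 25 × 10 = 250 N down at 3.9 m → arm 3.9 m, τ = 250 × 3.9 = 975 N·m counterclockwise.
Net load moment about support B = 2700 N·m counterclockwise.
Reaction R at support A is upward at 7 m, arm 7 m → moment R × 7 clockwise.
For rotational equilibrium, R × 7 = 2700, so R = 386 N.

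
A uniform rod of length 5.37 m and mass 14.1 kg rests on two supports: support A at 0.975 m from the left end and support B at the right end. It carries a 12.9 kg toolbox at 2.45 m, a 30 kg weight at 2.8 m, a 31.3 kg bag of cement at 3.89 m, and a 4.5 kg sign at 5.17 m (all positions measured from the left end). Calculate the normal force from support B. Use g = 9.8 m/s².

About support A:
Beam weight: 14.1 × 9.8 = 138.2 N down at 2.685 m → arm 1.71 m, τ = 138.2 × 1.71 = 236.3 N·m clockwise.
Toolbox: 12.9 × 9.8 = 126.4 N down at 2.45 m → arm 1.475 m, τ = 126.4 × 1.475 = 186.4 N·m clockwise.
Weight: 30 × 9.8 = 294 N down at 2.8 m → arm 1.825 m, τ = 294 × 1.825 = 536.5 N·m clockwise.
Bag of cement: 31.3 × 9.8 = 306.7 N down at 3.89 m → arm 2.915 m, τ = 306.7 × 2.915 = 894 N·m clockwise.
Sign: 4.5 × 9.8 = 44.1 N down at 5.17 m → arm 4.195 m, τ = 44.1 × 4.195 = 185 N·m clockwise.
Net load moment about support A = 2038 N·m clockwise.
Reaction R at support B is upward at 5.37 m, arm 4.395 m → moment R × 4.395 counterclockwise.
Στ = 0 ⇒ R × 4.395 = 2038 ⇒ R = 464 N.

R_B ≈ 464 N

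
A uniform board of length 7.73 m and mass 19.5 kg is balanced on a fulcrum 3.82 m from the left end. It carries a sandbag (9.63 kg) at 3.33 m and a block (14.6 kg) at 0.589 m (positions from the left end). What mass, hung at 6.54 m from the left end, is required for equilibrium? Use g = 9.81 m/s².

Sum moments about the fulcrum (at 3.82 m from the left end) (the support reaction has zero arm there).
Beam weight: 19.5 × 9.81 = 191.3 N down at 3.865 m → arm 0.045 m, τ = 191.3 × 0.045 = 8.608 N·m clockwise.
Sandbag: 9.63 × 9.81 = 94.47 N down at 3.33 m → arm 0.49 m, τ = 94.47 × 0.49 = 46.29 N·m counterclockwise.
Block: 14.6 × 9.81 = 143.2 N down at 0.589 m → arm 3.231 m, τ = 143.2 × 3.231 = 462.7 N·m counterclockwise.
Net moment of known loads = 500.4 N·m counterclockwise.
An unknown mass m at 6.54 m has arm 2.72 m; its moment is m·g·2.72 clockwise.
Στ = 0 ⇒ m × 9.81 × 2.72 = 500.4 ⇒ m = 500.4 / (9.81 × 2.72) = 18.8 kg.

m ≈ 18.8 kg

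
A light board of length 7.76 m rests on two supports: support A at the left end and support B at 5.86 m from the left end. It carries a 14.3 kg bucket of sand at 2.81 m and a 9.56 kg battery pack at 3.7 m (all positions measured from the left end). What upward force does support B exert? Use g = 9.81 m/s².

R_B ≈ 126 N

Sum moments about support A (its reaction then has zero moment arm).
Bucket of sand: 14.3 × 9.81 = 140.3 N down at 2.81 m → arm 2.81 m, τ = 140.3 × 2.81 = 394.2 N·m clockwise.
Battery pack: 9.56 × 9.81 = 93.78 N down at 3.7 m → arm 3.7 m, τ = 93.78 × 3.7 = 347 N·m clockwise.
Net load moment about support A = 741.2 N·m clockwise.
Reaction R at support B is upward at 5.86 m, arm 5.86 m → moment R × 5.86 counterclockwise.
Balancing moments: R × 5.86 = 741.2, giving R = 126 N.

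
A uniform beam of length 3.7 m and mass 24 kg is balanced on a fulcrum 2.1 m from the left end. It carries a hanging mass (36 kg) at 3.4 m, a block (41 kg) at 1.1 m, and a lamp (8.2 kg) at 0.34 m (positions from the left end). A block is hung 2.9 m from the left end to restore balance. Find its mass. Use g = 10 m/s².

Sum moments about the fulcrum (at 2.1 m from the left end) (the support reaction has zero arm there).
Beam weight: 24 × 10 = 240 N down at 1.85 m → arm 0.25 m, τ = 240 × 0.25 = 60 N·m counterclockwise.
Hanging mass: 36 × 10 = 360 N down at 3.4 m → arm 1.3 m, τ = 360 × 1.3 = 468 N·m clockwise.
Block: 41 × 10 = 410 N down at 1.1 m → arm 1 m, τ = 410 × 1 = 410 N·m counterclockwise.
Lamp: 8.2 × 10 = 82 N down at 0.34 m → arm 1.76 m, τ = 82 × 1.76 = 144.3 N·m counterclockwise.
Net moment of known loads = 146.3 N·m counterclockwise.
An unknown mass m at 2.9 m has arm 0.8 m; its moment is m·g·0.8 clockwise.
Setting net torque to zero: m × 10 × 0.8 = 146.3 → m = 146.3 / (10 × 0.8) = 18.3 kg.

m ≈ 18.3 kg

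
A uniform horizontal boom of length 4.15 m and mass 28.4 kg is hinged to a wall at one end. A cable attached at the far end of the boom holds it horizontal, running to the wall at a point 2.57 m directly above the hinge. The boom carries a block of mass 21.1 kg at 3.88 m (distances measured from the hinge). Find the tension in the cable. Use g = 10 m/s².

About the hinge:
Beam weight: 28.4 × 10 = 284 N down at 2.075 m → arm 2.075 m, τ = 284 × 2.075 = 589.3 N·m clockwise.
Block: 21.1 × 10 = 211 N down at 3.88 m → arm 3.88 m, τ = 211 × 3.88 = 818.7 N·m clockwise.
Total clockwise load moment = 1408 N·m.
The cable tension T acts at 4.15 m; only its component perpendicular to the boom, T sinθ, produces torque. sinθ = h/√(h²+d²) = 2.57/√(2.57²+4.15²) = 0.5265.
Balancing moments: T × 4.15 × 0.5265 = 1408, giving T = 1408 / 2.185 = 644 N.

T ≈ 644 N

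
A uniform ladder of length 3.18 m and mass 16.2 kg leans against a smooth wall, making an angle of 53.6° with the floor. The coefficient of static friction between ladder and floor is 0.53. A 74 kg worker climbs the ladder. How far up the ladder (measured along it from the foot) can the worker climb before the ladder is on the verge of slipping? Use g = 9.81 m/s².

d ≈ 2.44 m

Taking torques about the foot of the ladder:
Ladder weight 16.2×9.81 = 158.9 N acts at 1.59 m along the ladder; its horizontal arm is 1.59·cos53.6° = 0.9435 m → τ = 149.9 N·m clockwise.
Worker weight 74×9.81 = 725.9 N at distance d → arm d·cos53.6° → τ = 725.9·d·0.5934 clockwise.
Wall normal N at the top has arm L sinθ = 2.56 m counterclockwise, so Στ = 0 gives N·2.56 = 149.9 + 430.7·d.
ΣFy = 0 ⇒ N_floor = 884.8 N, so the maximum friction is μ_s·N_floor = 0.53×884.8 = 468.9 N. ΣFx = 0 ⇒ N_wall = f, so at the slipping point N = 468.9 N.
Substituting: 468.9×2.56 = 149.9 + 430.7·d ⇒ d = (1200 − 149.9) / 430.7 = 2.44 m.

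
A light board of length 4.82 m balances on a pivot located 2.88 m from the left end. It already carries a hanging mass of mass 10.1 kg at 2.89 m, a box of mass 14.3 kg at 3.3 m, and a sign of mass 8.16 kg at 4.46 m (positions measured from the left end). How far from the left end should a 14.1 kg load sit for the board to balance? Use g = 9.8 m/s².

x ≈ 1.53 m from the left end

Take moments about the pivot (at 2.88 m from the left end).
Hanging mass: 10.1 × 9.8 = 98.98 N down at 2.89 m → arm 0.01 m, τ = 98.98 × 0.01 = 0.9898 N·m clockwise.
Box: 14.3 × 9.8 = 140.1 N down at 3.3 m → arm 0.42 m, τ = 140.1 × 0.42 = 58.84 N·m clockwise.
Sign: 8.16 × 9.8 = 79.97 N down at 4.46 m → arm 1.58 m, τ = 79.97 × 1.58 = 126.4 N·m clockwise.
Net moment of existing loads = 186.2 N·m clockwise.
The load weighs 14.1 × 9.8 = 138.2 N and must supply an equal counterclockwise moment, so its lever arm about the pivot is 186.2 / 138.2 = 1.35 m.
That puts it at 2.88 − 1.35 = 1.53 m from the left end.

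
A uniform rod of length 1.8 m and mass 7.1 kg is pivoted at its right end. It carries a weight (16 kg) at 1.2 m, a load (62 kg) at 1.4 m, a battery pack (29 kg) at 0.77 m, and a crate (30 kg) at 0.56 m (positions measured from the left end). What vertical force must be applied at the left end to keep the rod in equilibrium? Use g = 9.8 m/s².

F ≈ 587 N

Taking torques about the right end:
Beam weight: 7.1 × 9.8 = 69.58 N down at 0.9 m → arm 0.9 m, τ = 69.58 × 0.9 = 62.62 N·m counterclockwise.
Weight: 16 × 9.8 = 156.8 N down at 1.2 m → arm 0.6 m, τ = 156.8 × 0.6 = 94.08 N·m counterclockwise.
Load: 62 × 9.8 = 607.6 N down at 1.4 m → arm 0.4 m, τ = 607.6 × 0.4 = 243 N·m counterclockwise.
Battery pack: 29 × 9.8 = 284.2 N down at 0.77 m → arm 1.03 m, τ = 284.2 × 1.03 = 292.7 N·m counterclockwise.
Crate: 30 × 9.8 = 294 N down at 0.56 m → arm 1.24 m, τ = 294 × 1.24 = 364.6 N·m counterclockwise.
Net moment of the loads = 1057 N·m counterclockwise.
The upward force F acts at the left end, arm 1.8 m, giving F × 1.8 clockwise.
Στ = 0 ⇒ F × 1.8 = 1057 ⇒ F = 1057 / 1.8 = 587 N.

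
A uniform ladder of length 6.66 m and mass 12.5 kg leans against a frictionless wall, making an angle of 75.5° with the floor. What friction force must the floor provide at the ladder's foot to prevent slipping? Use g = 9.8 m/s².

f ≈ 15.8 N

Choose the foot of the ladder as the axis so the floor normal and friction both act there and drop out.
Ladder weight 12.5×9.8 = 122.5 N acts at 3.33 m along the ladder; its horizontal arm is 3.33·cos75.5° = 0.8338 m → τ = 102.1 N·m clockwise.
Wall normal N acts horizontally at the top; its moment arm is the height L sinθ = 6.66·sin75.5° = 6.448 m, counterclockwise.
Setting net torque to zero: N × 6.448 = 102.1 → N = 15.8 N.
ΣFx = 0: friction at the foot balances the wall's push, so f = N_wall = 15.8 N.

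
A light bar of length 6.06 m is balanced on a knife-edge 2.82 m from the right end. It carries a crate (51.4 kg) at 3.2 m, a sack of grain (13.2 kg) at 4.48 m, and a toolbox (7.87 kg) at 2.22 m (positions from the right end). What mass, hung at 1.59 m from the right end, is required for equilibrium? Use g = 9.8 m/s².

About the knife-edge (at 2.82 m from the right end):
Crate: 51.4 × 9.8 = 503.7 N down at 3.2 m → arm 0.38 m, τ = 503.7 × 0.38 = 191.4 N·m counterclockwise.
Sack of grain: 13.2 × 9.8 = 129.4 N down at 4.48 m → arm 1.66 m, τ = 129.4 × 1.66 = 214.8 N·m counterclockwise.
Toolbox: 7.87 × 9.8 = 77.13 N down at 2.22 m → arm 0.6 m, τ = 77.13 × 0.6 = 46.28 N·m clockwise.
Net moment of known loads = 359.9 N·m counterclockwise.
An unknown mass m at 1.59 m has arm 1.23 m; its moment is m·g·1.23 clockwise.
Στ = 0 ⇒ m × 9.8 × 1.23 = 359.9 ⇒ m = 359.9 / (9.8 × 1.23) = 29.9 kg.

m ≈ 29.9 kg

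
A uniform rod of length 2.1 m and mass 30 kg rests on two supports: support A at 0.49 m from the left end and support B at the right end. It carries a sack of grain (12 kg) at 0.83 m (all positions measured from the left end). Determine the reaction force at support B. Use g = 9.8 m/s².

R_B ≈ 127 N

Sum moments about support A (its reaction then has zero moment arm).
Beam weight: 30 × 9.8 = 294 N down at 1.05 m → arm 0.56 m, τ = 294 × 0.56 = 164.6 N·m clockwise.
Sack of grain: 12 × 9.8 = 117.6 N down at 0.83 m → arm 0.34 m, τ = 117.6 × 0.34 = 39.98 N·m clockwise.
Net load moment about support A = 204.6 N·m clockwise.
Reaction R at support B is upward at 2.1 m, arm 1.61 m → moment R × 1.61 counterclockwise.
Balancing moments: R × 1.61 = 204.6, giving R = 127 N.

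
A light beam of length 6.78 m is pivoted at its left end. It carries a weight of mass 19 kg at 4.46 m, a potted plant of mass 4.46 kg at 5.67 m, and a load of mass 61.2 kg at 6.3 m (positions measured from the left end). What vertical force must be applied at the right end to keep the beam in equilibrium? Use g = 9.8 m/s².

About the left end:
Weight: 19 × 9.8 = 186.2 N down at 4.46 m → arm 4.46 m, τ = 186.2 × 4.46 = 830.5 N·m clockwise.
Potted plant: 4.46 × 9.8 = 43.71 N down at 5.67 m → arm 5.67 m, τ = 43.71 × 5.67 = 247.8 N·m clockwise.
Load: 61.2 × 9.8 = 599.8 N down at 6.3 m → arm 6.3 m, τ = 599.8 × 6.3 = 3779 N·m clockwise.
Net moment of the loads = 4857 N·m clockwise.
The upward force F acts at the right end, arm 6.78 m, giving F × 6.78 counterclockwise.
For rotational equilibrium, F × 6.78 = 4857, so F = 4857 / 6.78 = 716 N.

F ≈ 716 N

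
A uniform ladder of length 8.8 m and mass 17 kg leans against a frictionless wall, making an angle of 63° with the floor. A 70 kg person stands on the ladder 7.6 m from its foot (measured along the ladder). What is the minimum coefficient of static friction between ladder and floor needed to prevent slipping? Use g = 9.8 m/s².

μ_min ≈ 0.404

Taking torques about the foot of the ladder:
Ladder weight 17×9.8 = 166.6 N acts at 4.4 m along the ladder; its horizontal arm is 4.4·cos63° = 1.998 m → τ = 332.9 N·m clockwise.
Person: 70×9.8 = 686 N at 7.6 m → arm 3.45 m → τ = 2367 N·m clockwise.
Wall normal N acts horizontally at the top; its moment arm is the height L sinθ = 8.8·sin63° = 7.841 m, counterclockwise.
Setting net torque to zero: N × 7.841 = 2700 → N = 344.3 N.
ΣFx = 0 ⇒ f = N_wall = 344.3 N. ΣFy = 0 ⇒ N_floor = 852.6 N.
μ_min = f / N_floor = 344.3 / 852.6 = 0.404.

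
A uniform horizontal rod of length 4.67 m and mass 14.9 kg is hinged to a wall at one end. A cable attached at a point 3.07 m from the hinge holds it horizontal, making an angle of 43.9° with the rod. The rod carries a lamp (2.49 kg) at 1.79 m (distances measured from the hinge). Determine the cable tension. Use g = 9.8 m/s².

T ≈ 181 N

Take moments about the hinge.
Beam weight: 14.9 × 9.8 = 146 N down at 2.335 m → arm 2.335 m, τ = 146 × 2.335 = 340.9 N·m clockwise.
Lamp: 2.49 × 9.8 = 24.4 N down at 1.79 m → arm 1.79 m, τ = 24.4 × 1.79 = 43.68 N·m clockwise.
Total clockwise load moment = 384.6 N·m.
The cable tension T acts at 3.07 m; only its component perpendicular to the rod, T sinθ, produces torque. sin 43.9° = 0.6934.
Balancing moments: T × 3.07 × 0.6934 = 384.6, giving T = 384.6 / 2.129 = 181 N.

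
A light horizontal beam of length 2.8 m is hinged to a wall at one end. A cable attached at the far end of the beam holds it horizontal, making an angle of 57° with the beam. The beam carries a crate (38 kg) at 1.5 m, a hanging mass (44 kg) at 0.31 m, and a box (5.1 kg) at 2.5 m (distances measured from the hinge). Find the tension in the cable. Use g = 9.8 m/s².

Choose the hinge as the axis so the unknown hinge reaction has zero arm there.
Crate: 38 × 9.8 = 372.4 N down at 1.5 m → arm 1.5 m, τ = 372.4 × 1.5 = 558.6 N·m clockwise.
Hanging mass: 44 × 9.8 = 431.2 N down at 0.31 m → arm 0.31 m, τ = 431.2 × 0.31 = 133.7 N·m clockwise.
Box: 5.1 × 9.8 = 49.98 N down at 2.5 m → arm 2.5 m, τ = 49.98 × 2.5 = 124.9 N·m clockwise.
Total clockwise load moment = 817.2 N·m.
The cable tension T acts at 2.8 m; only its component perpendicular to the beam, T sinθ, produces torque. sin 57° = 0.8387.
Στ = 0 ⇒ T × 2.8 × 0.8387 = 817.2 ⇒ T = 817.2 / 2.348 = 348 N.

T ≈ 348 N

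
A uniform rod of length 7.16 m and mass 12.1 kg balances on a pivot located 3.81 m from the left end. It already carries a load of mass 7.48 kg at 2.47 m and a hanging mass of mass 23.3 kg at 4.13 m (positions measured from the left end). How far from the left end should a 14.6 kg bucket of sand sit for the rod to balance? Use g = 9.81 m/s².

Sum moments about the pivot (at 3.81 m from the left end) (the support reaction has zero arm there).
Beam weight: 12.1 × 9.81 = 118.7 N down at 3.58 m → arm 0.23 m, τ = 118.7 × 0.23 = 27.3 N·m counterclockwise.
Load: 7.48 × 9.81 = 73.38 N down at 2.47 m → arm 1.34 m, τ = 73.38 × 1.34 = 98.33 N·m counterclockwise.
Hanging mass: 23.3 × 9.81 = 228.6 N down at 4.13 m → arm 0.32 m, τ = 228.6 × 0.32 = 73.15 N·m clockwise.
Net moment of existing loads = 52.48 N·m counterclockwise.
The bucket of sand weighs 14.6 × 9.81 = 143.2 N and must supply an equal clockwise moment, so its lever arm about the pivot is 52.48 / 143.2 = 0.366 m.
That puts it at 3.81 + 0.366 = 4.18 m from the left end.

x ≈ 4.18 m from the left end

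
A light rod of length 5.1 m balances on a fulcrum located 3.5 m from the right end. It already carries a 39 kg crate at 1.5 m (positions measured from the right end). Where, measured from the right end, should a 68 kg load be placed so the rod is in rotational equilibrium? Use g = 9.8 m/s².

Take moments about the fulcrum (at 3.5 m from the right end).
Crate: 39 × 9.8 = 382.2 N down at 1.5 m → arm 2 m, τ = 382.2 × 2 = 764.4 N·m clockwise.
Net moment of existing loads = 764.4 N·m clockwise.
The load weighs 68 × 9.8 = 666.4 N and must supply an equal counterclockwise moment, so its lever arm about the fulcrum is 764.4 / 666.4 = 1.15 m.
That puts it at 3.5 + 1.15 = 4.65 m from the right end.

x ≈ 4.65 m from the right end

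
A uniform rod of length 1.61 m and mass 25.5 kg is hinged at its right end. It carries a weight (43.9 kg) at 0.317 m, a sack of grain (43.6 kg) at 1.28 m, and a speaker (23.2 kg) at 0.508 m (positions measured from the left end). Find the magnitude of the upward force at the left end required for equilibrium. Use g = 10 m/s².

Take moments about the right end.
Beam weight: 25.5 × 10 = 255 N down at 0.805 m → arm 0.805 m, τ = 255 × 0.805 = 205.3 N·m counterclockwise.
Weight: 43.9 × 10 = 439 N down at 0.317 m → arm 1.293 m, τ = 439 × 1.293 = 567.6 N·m counterclockwise.
Sack of grain: 43.6 × 10 = 436 N down at 1.28 m → arm 0.33 m, τ = 436 × 0.33 = 143.9 N·m counterclockwise.
Speaker: 23.2 × 10 = 232 N down at 0.508 m → arm 1.102 m, τ = 232 × 1.102 = 255.7 N·m counterclockwise.
Net moment of the loads = 1172 N·m counterclockwise.
The upward force F acts at the left end, arm 1.61 m, giving F × 1.61 clockwise.
Στ = 0 ⇒ F × 1.61 = 1172 ⇒ F = 1172 / 1.61 = 728 N.

F ≈ 728 N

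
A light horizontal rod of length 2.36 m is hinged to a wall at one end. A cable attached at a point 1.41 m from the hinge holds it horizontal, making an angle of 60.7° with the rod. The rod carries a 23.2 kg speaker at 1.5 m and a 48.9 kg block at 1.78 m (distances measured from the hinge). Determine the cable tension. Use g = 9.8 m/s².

T ≈ 971 N

About the hinge:
Speaker: 23.2 × 9.8 = 227.4 N down at 1.5 m → arm 1.5 m, τ = 227.4 × 1.5 = 341.1 N·m clockwise.
Block: 48.9 × 9.8 = 479.2 N down at 1.78 m → arm 1.78 m, τ = 479.2 × 1.78 = 853 N·m clockwise.
Total clockwise load moment = 1194 N·m.
The cable tension T acts at 1.41 m; only its component perpendicular to the rod, T sinθ, produces torque. sin 60.7° = 0.8721.
Balancing moments: T × 1.41 × 0.8721 = 1194, giving T = 1194 / 1.23 = 971 N.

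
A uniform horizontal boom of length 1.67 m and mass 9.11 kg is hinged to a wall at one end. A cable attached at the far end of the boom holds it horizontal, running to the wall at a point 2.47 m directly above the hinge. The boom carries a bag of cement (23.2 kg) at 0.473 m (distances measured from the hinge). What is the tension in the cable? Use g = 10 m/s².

T ≈ 134 N

Choose the hinge as the axis so the unknown hinge reaction has zero arm there.
Beam weight: 9.11 × 10 = 91.1 N down at 0.835 m → arm 0.835 m, τ = 91.1 × 0.835 = 76.07 N·m clockwise.
Bag of cement: 23.2 × 10 = 232 N down at 0.473 m → arm 0.473 m, τ = 232 × 0.473 = 109.7 N·m clockwise.
Total clockwise load moment = 185.8 N·m.
The cable tension T acts at 1.67 m; only its component perpendicular to the boom, T sinθ, produces torque. sinθ = h/√(h²+d²) = 2.47/√(2.47²+1.67²) = 0.8284.
Στ = 0 ⇒ T × 1.67 × 0.8284 = 185.8 ⇒ T = 185.8 / 1.383 = 134 N.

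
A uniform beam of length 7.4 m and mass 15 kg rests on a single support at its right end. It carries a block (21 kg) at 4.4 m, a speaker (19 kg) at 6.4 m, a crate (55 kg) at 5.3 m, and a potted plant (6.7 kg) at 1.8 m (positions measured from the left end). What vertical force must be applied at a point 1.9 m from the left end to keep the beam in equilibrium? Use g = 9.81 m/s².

F ≈ 518 N

Choose the right end as the axis so the unknown pivot reaction has zero arm there.
Beam weight: 15 × 9.81 = 147.2 N down at 3.7 m → arm 3.7 m, τ = 147.2 × 3.7 = 544.6 N·m counterclockwise.
Block: 21 × 9.81 = 206 N down at 4.4 m → arm 3 m, τ = 206 × 3 = 618 N·m counterclockwise.
Speaker: 19 × 9.81 = 186.4 N down at 6.4 m → arm 1 m, τ = 186.4 × 1 = 186.4 N·m counterclockwise.
Crate: 55 × 9.81 = 539.6 N down at 5.3 m → arm 2.1 m, τ = 539.6 × 2.1 = 1133 N·m counterclockwise.
Potted plant: 6.7 × 9.81 = 65.73 N down at 1.8 m → arm 5.6 m, τ = 65.73 × 5.6 = 368.1 N·m counterclockwise.
Net moment of the loads = 2850 N·m counterclockwise.
The upward force F acts at a point 1.9 m from the left end, arm 5.5 m, giving F × 5.5 clockwise.
Balancing moments: F × 5.5 = 2850, giving F = 2850 / 5.5 = 518 N.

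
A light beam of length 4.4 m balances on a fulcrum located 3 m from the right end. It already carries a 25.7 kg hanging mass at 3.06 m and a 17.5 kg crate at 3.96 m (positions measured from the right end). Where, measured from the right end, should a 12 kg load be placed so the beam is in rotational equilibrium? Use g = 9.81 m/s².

x ≈ 1.47 m from the right end

Take moments about the fulcrum (at 3 m from the right end).
Hanging mass: 25.7 × 9.81 = 252.1 N down at 3.06 m → arm 0.06 m, τ = 252.1 × 0.06 = 15.13 N·m counterclockwise.
Crate: 17.5 × 9.81 = 171.7 N down at 3.96 m → arm 0.96 m, τ = 171.7 × 0.96 = 164.8 N·m counterclockwise.
Net moment of existing loads = 179.9 N·m counterclockwise.
The load weighs 12 × 9.81 = 117.7 N and must supply an equal clockwise moment, so its lever arm about the fulcrum is 179.9 / 117.7 = 1.53 m.
That puts it at 3 − 1.53 = 1.47 m from the right end.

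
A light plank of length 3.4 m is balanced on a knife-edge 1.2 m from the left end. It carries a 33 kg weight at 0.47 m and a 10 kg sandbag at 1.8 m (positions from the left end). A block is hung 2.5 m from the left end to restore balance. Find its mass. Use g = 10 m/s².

About the knife-edge (at 1.2 m from the left end):
Weight: 33 × 10 = 330 N down at 0.47 m → arm 0.73 m, τ = 330 × 0.73 = 240.9 N·m counterclockwise.
Sandbag: 10 × 10 = 100 N down at 1.8 m → arm 0.6 m, τ = 100 × 0.6 = 60 N·m clockwise.
Net moment of known loads = 180.9 N·m counterclockwise.
An unknown mass m at 2.5 m has arm 1.3 m; its moment is m·g·1.3 clockwise.
Setting net torque to zero: m × 10 × 1.3 = 180.9 → m = 180.9 / (10 × 1.3) = 13.9 kg.

m ≈ 13.9 kg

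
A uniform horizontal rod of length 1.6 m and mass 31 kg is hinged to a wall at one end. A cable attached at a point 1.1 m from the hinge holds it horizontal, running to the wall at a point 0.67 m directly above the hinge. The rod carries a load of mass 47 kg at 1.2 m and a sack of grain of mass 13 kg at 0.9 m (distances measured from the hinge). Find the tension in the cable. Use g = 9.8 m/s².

Taking torques about the hinge:
Beam weight: 31 × 9.8 = 303.8 N down at 0.8 m → arm 0.8 m, τ = 303.8 × 0.8 = 243 N·m clockwise.
Load: 47 × 9.8 = 460.6 N down at 1.2 m → arm 1.2 m, τ = 460.6 × 1.2 = 552.7 N·m clockwise.
Sack of grain: 13 × 9.8 = 127.4 N down at 0.9 m → arm 0.9 m, τ = 127.4 × 0.9 = 114.7 N·m clockwise.
Total clockwise load moment = 910.4 N·m.
The cable tension T acts at 1.1 m; only its component perpendicular to the rod, T sinθ, produces torque. sinθ = h/√(h²+d²) = 0.67/√(0.67²+1.1²) = 0.5202.
Balancing moments: T × 1.1 × 0.5202 = 910.4, giving T = 910.4 / 0.5722 = 1590 N.

T ≈ 1590 N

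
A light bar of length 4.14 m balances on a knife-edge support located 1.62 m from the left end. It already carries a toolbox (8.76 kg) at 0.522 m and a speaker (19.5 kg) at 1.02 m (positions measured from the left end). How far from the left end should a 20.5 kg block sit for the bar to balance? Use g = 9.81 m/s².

x ≈ 2.66 m from the left end

About the knife-edge support (at 1.62 m from the left end):
Toolbox: 8.76 × 9.81 = 85.94 N down at 0.522 m → arm 1.098 m, τ = 85.94 × 1.098 = 94.36 N·m counterclockwise.
Speaker: 19.5 × 9.81 = 191.3 N down at 1.02 m → arm 0.6 m, τ = 191.3 × 0.6 = 114.8 N·m counterclockwise.
Net moment of existing loads = 209.2 N·m counterclockwise.
The block weighs 20.5 × 9.81 = 201.1 N and must supply an equal clockwise moment, so its lever arm about the knife-edge support is 209.2 / 201.1 = 1.04 m.
That puts it at 1.62 + 1.04 = 2.66 m from the left end.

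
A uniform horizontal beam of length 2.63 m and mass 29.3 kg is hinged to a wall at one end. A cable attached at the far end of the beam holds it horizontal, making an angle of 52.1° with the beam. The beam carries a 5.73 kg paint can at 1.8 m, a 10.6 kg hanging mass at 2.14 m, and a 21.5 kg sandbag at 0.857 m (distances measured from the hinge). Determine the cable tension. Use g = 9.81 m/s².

Take moments about the hinge.
Beam weight: 29.3 × 9.81 = 287.4 N down at 1.315 m → arm 1.315 m, τ = 287.4 × 1.315 = 377.9 N·m clockwise.
Paint can: 5.73 × 9.81 = 56.21 N down at 1.8 m → arm 1.8 m, τ = 56.21 × 1.8 = 101.2 N·m clockwise.
Hanging mass: 10.6 × 9.81 = 104 N down at 2.14 m → arm 2.14 m, τ = 104 × 2.14 = 222.6 N·m clockwise.
Sandbag: 21.5 × 9.81 = 210.9 N down at 0.857 m → arm 0.857 m, τ = 210.9 × 0.857 = 180.7 N·m clockwise.
Total clockwise load moment = 882.4 N·m.
The cable tension T acts at 2.63 m; only its component perpendicular to the beam, T sinθ, produces torque. sin 52.1° = 0.7891.
Balancing moments: T × 2.63 × 0.7891 = 882.4, giving T = 882.4 / 2.075 = 425 N.

T ≈ 425 N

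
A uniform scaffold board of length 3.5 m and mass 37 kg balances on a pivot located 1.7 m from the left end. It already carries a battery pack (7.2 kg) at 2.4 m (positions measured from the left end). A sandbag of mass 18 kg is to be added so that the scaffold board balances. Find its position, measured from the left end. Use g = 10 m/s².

About the pivot (at 1.7 m from the left end):
Beam weight: 37 × 10 = 370 N down at 1.75 m → arm 0.05 m, τ = 370 × 0.05 = 18.5 N·m clockwise.
Battery pack: 7.2 × 10 = 72 N down at 2.4 m → arm 0.7 m, τ = 72 × 0.7 = 50.4 N·m clockwise.
Net moment of existing loads = 68.9 N·m clockwise.
The sandbag weighs 18 × 10 = 180 N and must supply an equal counterclockwise moment, so its lever arm about the pivot is 68.9 / 180 = 0.383 m.
That puts it at 1.7 − 0.383 = 1.32 m from the left end.

x ≈ 1.32 m from the left end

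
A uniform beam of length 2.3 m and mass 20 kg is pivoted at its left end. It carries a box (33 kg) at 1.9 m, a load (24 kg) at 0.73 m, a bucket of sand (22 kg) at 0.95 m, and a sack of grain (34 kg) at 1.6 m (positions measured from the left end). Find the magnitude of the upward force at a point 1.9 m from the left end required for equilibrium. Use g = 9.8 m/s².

Sum moments about the left end (the unknown pivot reaction has zero arm there).
Beam weight: 20 × 9.8 = 196 N down at 1.15 m → arm 1.15 m, τ = 196 × 1.15 = 225.4 N·m clockwise.
Box: 33 × 9.8 = 323.4 N down at 1.9 m → arm 1.9 m, τ = 323.4 × 1.9 = 614.5 N·m clockwise.
Load: 24 × 9.8 = 235.2 N down at 0.73 m → arm 0.73 m, τ = 235.2 × 0.73 = 171.7 N·m clockwise.
Bucket of sand: 22 × 9.8 = 215.6 N down at 0.95 m → arm 0.95 m, τ = 215.6 × 0.95 = 204.8 N·m clockwise.
Sack of grain: 34 × 9.8 = 333.2 N down at 1.6 m → arm 1.6 m, τ = 333.2 × 1.6 = 533.1 N·m clockwise.
Net moment of the loads = 1750 N·m clockwise.
The upward force F acts at a point 1.9 m from the left end, arm 1.9 m, giving F × 1.9 counterclockwise.
Στ = 0 ⇒ F × 1.9 = 1750 ⇒ F = 1750 / 1.9 = 921 N.

F ≈ 921 N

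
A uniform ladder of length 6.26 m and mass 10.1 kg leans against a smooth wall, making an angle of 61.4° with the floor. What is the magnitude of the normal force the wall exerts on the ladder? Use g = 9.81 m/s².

Taking torques about the foot of the ladder:
Ladder weight 10.1×9.81 = 99.08 N acts at 3.13 m along the ladder; its horizontal arm is 3.13·cos61.4° = 1.498 m → τ = 148.4 N·m clockwise.
Wall normal N acts horizontally at the top; its moment arm is the height L sinθ = 6.26·sin61.4° = 5.496 m, counterclockwise.
Στ = 0 ⇒ N × 5.496 = 148.4 ⇒ N = 27 N.

N_wall ≈ 27 N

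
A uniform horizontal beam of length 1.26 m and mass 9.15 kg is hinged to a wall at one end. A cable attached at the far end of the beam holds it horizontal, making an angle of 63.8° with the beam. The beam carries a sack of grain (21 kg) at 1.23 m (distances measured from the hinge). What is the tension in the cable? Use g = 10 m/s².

T ≈ 279 N

Taking torques about the hinge:
Beam weight: 9.15 × 10 = 91.5 N down at 0.63 m → arm 0.63 m, τ = 91.5 × 0.63 = 57.65 N·m clockwise.
Sack of grain: 21 × 10 = 210 N down at 1.23 m → arm 1.23 m, τ = 210 × 1.23 = 258.3 N·m clockwise.
Total clockwise load moment = 315.9 N·m.
The cable tension T acts at 1.26 m; only its component perpendicular to the beam, T sinθ, produces torque. sin 63.8° = 0.8973.
Balancing moments: T × 1.26 × 0.8973 = 315.9, giving T = 315.9 / 1.131 = 279 N.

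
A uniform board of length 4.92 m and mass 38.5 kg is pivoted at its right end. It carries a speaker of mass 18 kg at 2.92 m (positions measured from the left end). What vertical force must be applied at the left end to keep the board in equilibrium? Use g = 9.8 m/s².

Take moments about the right end.
Beam weight: 38.5 × 9.8 = 377.3 N down at 2.46 m → arm 2.46 m, τ = 377.3 × 2.46 = 928.2 N·m counterclockwise.
Speaker: 18 × 9.8 = 176.4 N down at 2.92 m → arm 2 m, τ = 176.4 × 2 = 352.8 N·m counterclockwise.
Net moment of the loads = 1281 N·m counterclockwise.
The upward force F acts at the left end, arm 4.92 m, giving F × 4.92 clockwise.
Balancing moments: F × 4.92 = 1281, giving F = 1281 / 4.92 = 260 N.

F ≈ 260 N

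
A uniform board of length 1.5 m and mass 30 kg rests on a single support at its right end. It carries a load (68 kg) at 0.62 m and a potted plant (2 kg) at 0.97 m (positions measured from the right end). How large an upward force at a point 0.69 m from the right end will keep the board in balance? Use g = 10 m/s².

About the right end:
Beam weight: 30 × 10 = 300 N down at 0.75 m → arm 0.75 m, τ = 300 × 0.75 = 225 N·m counterclockwise.
Load: 68 × 10 = 680 N down at 0.62 m → arm 0.62 m, τ = 680 × 0.62 = 421.6 N·m counterclockwise.
Potted plant: 2 × 10 = 20 N down at 0.97 m → arm 0.97 m, τ = 20 × 0.97 = 19.4 N·m counterclockwise.
Net moment of the loads = 666 N·m counterclockwise.
The upward force F acts at a point 0.69 m from the right end, arm 0.69 m, giving F × 0.69 clockwise.
Setting net torque to zero: F × 0.69 = 666 → F = 666 / 0.69 = 965 N.

F ≈ 965 N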